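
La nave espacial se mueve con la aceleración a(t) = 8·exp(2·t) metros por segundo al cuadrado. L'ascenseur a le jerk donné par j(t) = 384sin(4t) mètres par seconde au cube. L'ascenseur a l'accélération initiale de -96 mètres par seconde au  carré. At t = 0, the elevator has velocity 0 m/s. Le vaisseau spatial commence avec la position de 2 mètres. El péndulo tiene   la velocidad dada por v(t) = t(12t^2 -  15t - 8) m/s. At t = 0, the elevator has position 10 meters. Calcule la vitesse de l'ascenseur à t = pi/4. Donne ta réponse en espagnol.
Debemos encontrar la integral de nuestra ecuación de la sacudida j(t) = 384·sin(4·t) 2 veces. La integral de la sacudida es la aceleración. Usando a(0) = -96, obtenemos a(t) = -96·cos(4·t). La antiderivada de la aceleración, con v(0) = 0, da la velocidad: v(t) = -24·sin(4·t). De la ecuación de la velocidad v(t) = -24·sin(4·t), sustituimos t = pi/4 para obtener v = 0.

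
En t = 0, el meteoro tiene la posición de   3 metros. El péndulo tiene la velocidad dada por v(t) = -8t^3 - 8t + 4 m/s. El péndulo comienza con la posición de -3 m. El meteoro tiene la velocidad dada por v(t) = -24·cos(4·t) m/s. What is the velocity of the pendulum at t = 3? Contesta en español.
Usando v(t) = -8·t^3 - 8·t + 4 y sustituyendo t = 3, encontramos v = -236.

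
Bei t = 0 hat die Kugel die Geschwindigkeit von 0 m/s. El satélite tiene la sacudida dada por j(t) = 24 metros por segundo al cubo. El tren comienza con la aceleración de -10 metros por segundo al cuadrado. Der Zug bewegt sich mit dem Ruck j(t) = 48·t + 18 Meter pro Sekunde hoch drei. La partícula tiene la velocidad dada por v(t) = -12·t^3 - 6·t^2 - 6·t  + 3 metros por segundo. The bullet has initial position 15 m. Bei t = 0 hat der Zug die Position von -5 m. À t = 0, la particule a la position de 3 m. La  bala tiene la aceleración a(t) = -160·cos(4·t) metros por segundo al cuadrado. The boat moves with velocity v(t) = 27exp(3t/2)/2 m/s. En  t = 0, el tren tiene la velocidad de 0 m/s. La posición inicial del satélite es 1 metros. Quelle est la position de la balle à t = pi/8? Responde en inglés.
To find the answer, we compute 2 antiderivatives of a(t) = -160·cos(4·t). Finding the integral of a(t) and using v(0) = 0: v(t) = -40·sin(4·t). The antiderivative of velocity is position. Using x(0) = 15, we get x(t) = 10·cos(4·t) + 5. From the given position equation x(t) = 10·cos(4·t) + 5, we substitute t = pi/8 to get x = 5.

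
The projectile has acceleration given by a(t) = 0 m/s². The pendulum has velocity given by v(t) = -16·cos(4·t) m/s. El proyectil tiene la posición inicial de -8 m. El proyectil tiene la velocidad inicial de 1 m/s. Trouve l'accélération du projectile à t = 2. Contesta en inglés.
From the given acceleration equation a(t) = 0, we substitute t = 2 to get a = 0.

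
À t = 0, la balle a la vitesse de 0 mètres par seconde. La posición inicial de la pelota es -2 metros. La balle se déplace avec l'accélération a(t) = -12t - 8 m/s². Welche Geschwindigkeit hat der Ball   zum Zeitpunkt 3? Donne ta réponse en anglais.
To find the answer, we compute 1 integral of a(t) = -12·t - 8. The antiderivative of acceleration is velocity. Using v(0) = 0, we get v(t) = 2·t·(-3·t - 4). Using v(t) = 2·t·(-3·t - 4) and substituting t = 3, we find v = -78.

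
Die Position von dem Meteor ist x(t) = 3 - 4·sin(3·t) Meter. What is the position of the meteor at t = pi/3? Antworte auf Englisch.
Using x(t) = 3 - 4·sin(3·t) and substituting t = pi/3, we find x = 3.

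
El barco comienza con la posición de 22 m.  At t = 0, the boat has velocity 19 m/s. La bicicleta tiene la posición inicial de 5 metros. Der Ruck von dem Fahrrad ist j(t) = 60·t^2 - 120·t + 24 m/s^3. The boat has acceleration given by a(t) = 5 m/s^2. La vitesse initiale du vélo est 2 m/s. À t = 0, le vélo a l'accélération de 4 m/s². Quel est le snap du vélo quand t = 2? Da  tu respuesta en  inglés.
To solve this, we need to take 1 derivative of our jerk equation j(t) = 60·t^2 - 120·t + 24. Differentiating jerk, we get snap: s(t) = 120·t - 120. Using s(t) = 120·t - 120 and substituting t = 2, we find s = 120.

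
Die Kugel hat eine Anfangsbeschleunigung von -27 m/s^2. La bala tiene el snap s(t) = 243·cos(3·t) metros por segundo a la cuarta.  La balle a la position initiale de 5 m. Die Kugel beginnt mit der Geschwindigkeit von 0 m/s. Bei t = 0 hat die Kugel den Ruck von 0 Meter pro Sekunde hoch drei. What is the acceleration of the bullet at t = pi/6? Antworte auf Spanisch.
Debemos encontrar la integral de nuestra ecuación del snap s(t) = 243·cos(3·t) 2 veces. Tomando ∫s(t)dt y aplicando j(0) = 0, encontramos j(t) = 81·sin(3·t). Tomando ∫j(t)dt y aplicando a(0) = -27, encontramos a(t) = -27·cos(3·t). Tenemos la aceleración a(t) = -27·cos(3·t). Sustituyendo t = pi/6: a(pi/6) = 0.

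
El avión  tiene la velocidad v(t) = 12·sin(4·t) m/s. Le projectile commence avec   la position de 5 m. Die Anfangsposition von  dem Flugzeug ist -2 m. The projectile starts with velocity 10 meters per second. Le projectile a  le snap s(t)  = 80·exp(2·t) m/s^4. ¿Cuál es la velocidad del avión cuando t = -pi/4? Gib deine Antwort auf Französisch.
Nous avons la vitesse v(t) = 12·sin(4·t). En substituant t = -pi/4: v(-pi/4) = 0.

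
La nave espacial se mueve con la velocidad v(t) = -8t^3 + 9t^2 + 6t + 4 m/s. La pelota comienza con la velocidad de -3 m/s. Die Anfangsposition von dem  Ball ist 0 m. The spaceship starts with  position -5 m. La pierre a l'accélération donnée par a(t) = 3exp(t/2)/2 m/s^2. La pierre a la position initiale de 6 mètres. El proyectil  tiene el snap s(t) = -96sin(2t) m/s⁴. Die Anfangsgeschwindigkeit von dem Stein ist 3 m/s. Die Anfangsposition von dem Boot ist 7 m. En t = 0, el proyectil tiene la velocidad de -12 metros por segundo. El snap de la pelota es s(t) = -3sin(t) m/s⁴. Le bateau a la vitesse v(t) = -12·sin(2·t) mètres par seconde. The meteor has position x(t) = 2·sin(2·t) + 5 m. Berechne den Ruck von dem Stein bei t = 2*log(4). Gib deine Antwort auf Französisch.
Nous devons dériver notre équation de l'accélération a(t) = 3·exp(t/2)/2 1 fois. En dérivant l'accélération, nous obtenons le jerk: j(t) = 3·exp(t/2)/4. De l'équation du jerk j(t) = 3·exp(t/2)/4, nous substituons t = 2*log(4) pour obtenir j = 3.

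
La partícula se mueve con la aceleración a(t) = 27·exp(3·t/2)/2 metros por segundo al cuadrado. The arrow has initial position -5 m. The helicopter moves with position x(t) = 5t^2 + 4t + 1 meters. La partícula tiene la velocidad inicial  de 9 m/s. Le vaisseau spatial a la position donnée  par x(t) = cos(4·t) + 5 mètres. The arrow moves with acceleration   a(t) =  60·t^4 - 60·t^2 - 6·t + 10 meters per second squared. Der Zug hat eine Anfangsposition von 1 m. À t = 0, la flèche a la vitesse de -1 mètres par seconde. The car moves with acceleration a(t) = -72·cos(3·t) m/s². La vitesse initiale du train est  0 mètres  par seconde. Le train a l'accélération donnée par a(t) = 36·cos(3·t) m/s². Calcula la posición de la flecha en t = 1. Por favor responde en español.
Partiendo de la aceleración a(t) = 60·t^4 - 60·t^2 - 6·t + 10, tomamos 2 integrales. La antiderivada de la aceleración, con v(0) = -1, da la velocidad: v(t) = 12·t^5 - 20·t^3 - 3·t^2 + 10·t - 1. La antiderivada de la velocidad, con x(0) = -5, da la posición: x(t) = 2·t^6 - 5·t^4 - t^3 + 5·t^2 - t - 5. De la ecuación de la posición x(t) = 2·t^6 - 5·t^4 - t^3 + 5·t^2 - t - 5, sustituimos t = 1 para obtener x = -5.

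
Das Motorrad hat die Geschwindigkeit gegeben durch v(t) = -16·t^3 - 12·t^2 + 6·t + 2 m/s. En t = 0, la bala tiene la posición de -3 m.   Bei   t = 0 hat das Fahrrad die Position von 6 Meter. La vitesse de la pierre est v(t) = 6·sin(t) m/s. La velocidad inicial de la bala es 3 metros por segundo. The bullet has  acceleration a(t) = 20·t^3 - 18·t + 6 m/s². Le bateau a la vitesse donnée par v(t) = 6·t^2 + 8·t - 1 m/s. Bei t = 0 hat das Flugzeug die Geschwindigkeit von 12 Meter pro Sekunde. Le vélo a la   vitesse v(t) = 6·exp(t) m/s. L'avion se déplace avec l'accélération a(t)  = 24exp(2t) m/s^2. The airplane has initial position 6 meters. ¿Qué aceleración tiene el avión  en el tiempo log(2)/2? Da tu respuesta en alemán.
Wir haben die Beschleunigung a(t) = 24·exp(2·t). Durch Einsetzen von t = log(2)/2: a(log(2)/2) = 48.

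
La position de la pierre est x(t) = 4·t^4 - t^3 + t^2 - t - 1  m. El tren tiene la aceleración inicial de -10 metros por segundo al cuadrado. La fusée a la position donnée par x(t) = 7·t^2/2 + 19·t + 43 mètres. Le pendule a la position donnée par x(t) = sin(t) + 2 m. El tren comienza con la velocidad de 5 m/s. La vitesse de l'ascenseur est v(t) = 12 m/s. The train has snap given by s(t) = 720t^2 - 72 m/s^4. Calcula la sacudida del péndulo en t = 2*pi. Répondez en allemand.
Um dies zu lösen, müssen wir 3 Ableitungen unserer Gleichung für die Position x(t) = sin(t) + 2 nehmen. Mit d/dt von x(t) finden wir v(t) = cos(t). Die Ableitung von der Geschwindigkeit ergibt die Beschleunigung: a(t) = -sin(t). Durch Ableiten von der Beschleunigung erhalten wir den Ruck: j(t) = -cos(t). Wir haben den Ruck j(t) = -cos(t). Durch Einsetzen von t = 2*pi: j(2*pi) = -1.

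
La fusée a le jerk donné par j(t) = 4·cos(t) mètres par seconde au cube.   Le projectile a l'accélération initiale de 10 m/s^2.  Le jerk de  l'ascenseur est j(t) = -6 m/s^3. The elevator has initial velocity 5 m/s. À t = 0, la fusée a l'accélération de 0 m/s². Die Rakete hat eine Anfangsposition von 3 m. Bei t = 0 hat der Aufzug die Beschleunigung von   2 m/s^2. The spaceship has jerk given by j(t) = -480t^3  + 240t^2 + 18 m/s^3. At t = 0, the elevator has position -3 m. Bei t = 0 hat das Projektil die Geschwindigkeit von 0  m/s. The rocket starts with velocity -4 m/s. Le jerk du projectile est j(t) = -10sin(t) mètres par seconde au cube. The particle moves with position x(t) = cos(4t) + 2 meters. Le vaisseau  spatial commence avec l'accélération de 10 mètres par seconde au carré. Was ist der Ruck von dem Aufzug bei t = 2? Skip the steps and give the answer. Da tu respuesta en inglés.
The answer is -6.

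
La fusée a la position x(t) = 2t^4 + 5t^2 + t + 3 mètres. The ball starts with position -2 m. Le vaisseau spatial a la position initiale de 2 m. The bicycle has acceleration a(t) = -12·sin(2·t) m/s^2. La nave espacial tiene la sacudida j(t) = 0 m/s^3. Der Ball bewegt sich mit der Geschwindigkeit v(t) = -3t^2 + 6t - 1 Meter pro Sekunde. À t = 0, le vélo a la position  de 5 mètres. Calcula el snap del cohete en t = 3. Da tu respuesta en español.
Partiendo de la posición x(t) = 2·t^4 + 5·t^2 + t + 3, tomamos 4 derivadas. La derivada de la posición da la velocidad: v(t) = 8·t^3 + 10·t + 1. La derivada de la velocidad da la aceleración: a(t) = 24·t^2 + 10. Derivando la aceleración, obtenemos la sacudida: j(t) = 48·t. Tomando d/dt de j(t), encontramos s(t) = 48. Usando s(t) = 48 y sustituyendo t = 3, encontramos s = 48.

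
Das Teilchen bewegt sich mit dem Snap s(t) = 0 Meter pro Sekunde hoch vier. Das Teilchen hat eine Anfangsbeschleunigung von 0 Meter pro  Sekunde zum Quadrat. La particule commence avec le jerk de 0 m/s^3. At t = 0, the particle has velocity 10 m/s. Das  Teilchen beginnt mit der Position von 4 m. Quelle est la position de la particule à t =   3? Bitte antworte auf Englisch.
We need to integrate our snap equation s(t) = 0 4 times. Finding the antiderivative of s(t) and using j(0) = 0: j(t) = 0. The integral of jerk is acceleration. Using a(0) = 0, we get a(t) = 0. Taking ∫a(t)dt and applying v(0) = 10, we find v(t) = 10. Finding the integral of v(t) and using x(0) = 4: x(t) = 10·t + 4. We have position x(t) = 10·t + 4. Substituting t = 3: x(3) = 34.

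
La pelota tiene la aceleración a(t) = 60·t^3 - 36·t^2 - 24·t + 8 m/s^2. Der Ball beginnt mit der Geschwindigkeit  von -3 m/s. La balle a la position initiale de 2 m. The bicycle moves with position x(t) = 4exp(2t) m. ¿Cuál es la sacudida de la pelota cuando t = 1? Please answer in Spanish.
Partiendo de la aceleración a(t) = 60·t^3 - 36·t^2 - 24·t + 8, tomamos 1 derivada. Derivando la aceleración, obtenemos la sacudida: j(t) = 180·t^2 - 72·t - 24. Tenemos la sacudida j(t) = 180·t^2 - 72·t - 24. Sustituyendo t = 1: j(1) = 84.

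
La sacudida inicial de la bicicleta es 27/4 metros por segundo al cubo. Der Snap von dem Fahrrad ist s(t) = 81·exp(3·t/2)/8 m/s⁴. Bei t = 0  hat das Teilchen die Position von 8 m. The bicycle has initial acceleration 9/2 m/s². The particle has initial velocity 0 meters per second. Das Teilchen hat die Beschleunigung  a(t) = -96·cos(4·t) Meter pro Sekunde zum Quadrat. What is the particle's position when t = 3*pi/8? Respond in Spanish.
Para resolver esto, necesitamos tomar 2 antiderivadas de nuestra ecuación de la aceleración a(t) = -96·cos(4·t). Tomando ∫a(t)dt y aplicando v(0) = 0, encontramos v(t) = -24·sin(4·t). La integral de la velocidad es la posición. Usando x(0) = 8, obtenemos x(t) = 6·cos(4·t) + 2. Usando x(t) = 6·cos(4·t) + 2 y sustituyendo t = 3*pi/8, encontramos x = 2.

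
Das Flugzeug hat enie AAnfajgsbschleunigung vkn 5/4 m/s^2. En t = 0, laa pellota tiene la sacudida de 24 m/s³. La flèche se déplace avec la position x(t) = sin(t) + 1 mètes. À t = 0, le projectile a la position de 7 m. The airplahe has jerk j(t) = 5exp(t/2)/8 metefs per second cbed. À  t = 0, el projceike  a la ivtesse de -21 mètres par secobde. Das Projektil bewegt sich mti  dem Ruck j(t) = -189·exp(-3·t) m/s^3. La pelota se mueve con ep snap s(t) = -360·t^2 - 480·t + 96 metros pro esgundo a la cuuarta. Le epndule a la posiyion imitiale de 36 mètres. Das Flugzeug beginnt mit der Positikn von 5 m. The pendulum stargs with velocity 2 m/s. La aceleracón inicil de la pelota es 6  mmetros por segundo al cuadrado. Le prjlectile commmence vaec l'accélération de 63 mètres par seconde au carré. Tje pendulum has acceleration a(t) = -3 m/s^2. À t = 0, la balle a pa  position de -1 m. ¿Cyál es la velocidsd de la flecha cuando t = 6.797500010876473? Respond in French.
Pour résoudre ceci, nous devons prendre 1 dérivée de notre équation de la position x(t) = sin(t) + 1. La dérivée de la position donne la vitesse: v(t) = cos(t). En utilisant v(t) = cos(t) et en substituant t = 6.797500010876473, nous trouvons v = 0.870630050224622.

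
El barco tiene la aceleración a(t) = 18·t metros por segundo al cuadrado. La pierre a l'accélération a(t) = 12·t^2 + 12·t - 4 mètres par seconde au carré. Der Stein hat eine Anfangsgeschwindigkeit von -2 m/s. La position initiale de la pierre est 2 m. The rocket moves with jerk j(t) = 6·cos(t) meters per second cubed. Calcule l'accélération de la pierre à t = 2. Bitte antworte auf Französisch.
Nous avons l'accélération a(t) = 12·t^2 + 12·t - 4. En substituant t = 2: a(2) = 68.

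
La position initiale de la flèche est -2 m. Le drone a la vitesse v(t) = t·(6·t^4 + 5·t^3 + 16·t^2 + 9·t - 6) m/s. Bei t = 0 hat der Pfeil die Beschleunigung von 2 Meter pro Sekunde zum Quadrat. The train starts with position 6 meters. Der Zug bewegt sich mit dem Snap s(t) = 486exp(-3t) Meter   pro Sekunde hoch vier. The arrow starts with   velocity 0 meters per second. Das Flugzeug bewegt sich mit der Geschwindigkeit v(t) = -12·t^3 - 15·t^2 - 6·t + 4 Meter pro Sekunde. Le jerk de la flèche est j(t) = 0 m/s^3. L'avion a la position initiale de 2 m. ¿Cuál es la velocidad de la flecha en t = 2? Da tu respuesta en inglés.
To solve this, we need to take 2 integrals of our jerk equation j(t) = 0. The antiderivative of jerk, with a(0) = 2, gives acceleration: a(t) = 2. The integral of acceleration is velocity. Using v(0) = 0, we get v(t) = 2·t. We have velocity v(t) = 2·t. Substituting t = 2: v(2) = 4.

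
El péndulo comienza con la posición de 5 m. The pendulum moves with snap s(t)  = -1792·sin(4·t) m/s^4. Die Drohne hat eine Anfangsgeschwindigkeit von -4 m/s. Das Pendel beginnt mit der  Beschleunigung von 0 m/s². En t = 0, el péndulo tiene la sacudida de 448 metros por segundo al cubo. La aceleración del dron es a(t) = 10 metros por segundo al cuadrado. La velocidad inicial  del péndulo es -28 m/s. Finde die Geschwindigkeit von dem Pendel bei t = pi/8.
Wir müssen unsere Gleichung für den Snap s(t) = -1792·sin(4·t) 3-mal integrieren. Durch Integration von dem Snap und Verwendung der Anfangsbedingung j(0) = 448, erhalten wir j(t) = 448·cos(4·t). Durch Integration von dem Ruck und Verwendung der Anfangsbedingung a(0) = 0, erhalten wir a(t) = 112·sin(4·t). Mit ∫a(t)dt und Anwendung von v(0) = -28, finden wir v(t) = -28·cos(4·t). Wir haben die Geschwindigkeit v(t) = -28·cos(4·t). Durch Einsetzen von t = pi/8: v(pi/8) = 0.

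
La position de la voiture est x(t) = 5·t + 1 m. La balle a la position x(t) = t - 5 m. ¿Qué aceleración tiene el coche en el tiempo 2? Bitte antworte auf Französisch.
Nous devons dériver notre équation de la position x(t) = 5·t + 1 2 fois. En prenant d/dt de x(t), nous trouvons v(t) = 5. En dérivant la vitesse, nous obtenons l'accélération: a(t) = 0. De l'équation de l'accélération a(t) = 0, nous substituons t = 2 pour obtenir a = 0.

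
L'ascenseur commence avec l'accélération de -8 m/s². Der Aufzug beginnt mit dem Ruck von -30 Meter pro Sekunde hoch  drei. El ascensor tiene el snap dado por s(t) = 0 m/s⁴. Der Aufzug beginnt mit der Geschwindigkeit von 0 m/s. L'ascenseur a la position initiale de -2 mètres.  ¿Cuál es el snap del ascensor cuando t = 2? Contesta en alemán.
Mit s(t) = 0 und Einsetzen von t = 2, finden wir s = 0.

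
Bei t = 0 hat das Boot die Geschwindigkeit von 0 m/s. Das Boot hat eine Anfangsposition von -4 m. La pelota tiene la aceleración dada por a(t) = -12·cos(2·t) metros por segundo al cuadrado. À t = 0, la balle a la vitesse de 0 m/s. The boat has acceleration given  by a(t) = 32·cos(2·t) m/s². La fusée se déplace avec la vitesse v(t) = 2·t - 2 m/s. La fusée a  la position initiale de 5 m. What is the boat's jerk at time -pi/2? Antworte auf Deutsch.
Wir müssen unsere Gleichung für die Beschleunigung a(t) = 32·cos(2·t) 1-mal ableiten. Mit d/dt von a(t) finden wir j(t) = -64·sin(2·t). Wir haben den Ruck j(t) = -64·sin(2·t). Durch Einsetzen von t = -pi/2: j(-pi/2) = 0.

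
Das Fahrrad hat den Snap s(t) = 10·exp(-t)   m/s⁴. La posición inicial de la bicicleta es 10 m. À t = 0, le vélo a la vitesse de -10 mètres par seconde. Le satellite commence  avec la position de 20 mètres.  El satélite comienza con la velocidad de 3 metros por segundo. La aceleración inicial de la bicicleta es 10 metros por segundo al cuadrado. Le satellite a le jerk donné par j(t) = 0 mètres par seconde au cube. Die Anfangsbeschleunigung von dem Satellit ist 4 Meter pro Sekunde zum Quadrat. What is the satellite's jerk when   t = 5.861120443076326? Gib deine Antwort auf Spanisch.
Tenemos la sacudida j(t) = 0. Sustituyendo t = 5.861120443076326: j(5.861120443076326) = 0.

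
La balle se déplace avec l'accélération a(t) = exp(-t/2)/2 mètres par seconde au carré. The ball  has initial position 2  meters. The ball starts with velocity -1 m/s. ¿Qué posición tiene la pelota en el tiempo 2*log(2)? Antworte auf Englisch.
We must find the antiderivative of our acceleration equation a(t) = exp(-t/2)/2 2 times. The antiderivative of acceleration is velocity. Using v(0) = -1, we get v(t) = -exp(-t/2). Finding the antiderivative of v(t) and using x(0) = 2: x(t) = 2·exp(-t/2). Using x(t) = 2·exp(-t/2) and substituting t = 2*log(2), we find x = 1.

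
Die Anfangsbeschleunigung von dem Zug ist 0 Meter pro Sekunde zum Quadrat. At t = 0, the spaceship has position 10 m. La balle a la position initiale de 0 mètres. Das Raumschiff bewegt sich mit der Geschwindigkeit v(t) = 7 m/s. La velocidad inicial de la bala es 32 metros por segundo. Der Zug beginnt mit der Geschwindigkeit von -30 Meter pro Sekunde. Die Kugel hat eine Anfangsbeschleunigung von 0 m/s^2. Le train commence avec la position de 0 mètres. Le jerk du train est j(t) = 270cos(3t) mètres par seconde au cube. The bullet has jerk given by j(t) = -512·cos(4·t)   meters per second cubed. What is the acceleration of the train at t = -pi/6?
Starting from jerk j(t) = 270·cos(3·t), we take 1 antiderivative. The antiderivative of jerk is acceleration. Using a(0) = 0, we get a(t) = 90·sin(3·t). Using a(t) = 90·sin(3·t) and substituting t = -pi/6, we find a = -90.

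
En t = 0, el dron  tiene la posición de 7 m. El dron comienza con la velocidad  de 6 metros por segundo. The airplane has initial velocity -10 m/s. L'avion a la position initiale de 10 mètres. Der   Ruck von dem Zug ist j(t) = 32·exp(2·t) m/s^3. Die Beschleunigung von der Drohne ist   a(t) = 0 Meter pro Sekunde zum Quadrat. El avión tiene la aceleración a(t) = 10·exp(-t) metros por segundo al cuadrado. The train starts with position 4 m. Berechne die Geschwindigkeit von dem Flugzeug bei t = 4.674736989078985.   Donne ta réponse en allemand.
Um dies zu lösen, müssen wir 1 Integral unserer Gleichung für die Beschleunigung a(t) = 10·exp(-t) finden. Die Stammfunktion von der Beschleunigung ist die Geschwindigkeit. Mit v(0) = -10 erhalten wir v(t) = -10·exp(-t). Wir haben die Geschwindigkeit v(t) = -10·exp(-t). Durch Einsetzen von t = 4.674736989078985: v(4.674736989078985) = -0.0932797817525743.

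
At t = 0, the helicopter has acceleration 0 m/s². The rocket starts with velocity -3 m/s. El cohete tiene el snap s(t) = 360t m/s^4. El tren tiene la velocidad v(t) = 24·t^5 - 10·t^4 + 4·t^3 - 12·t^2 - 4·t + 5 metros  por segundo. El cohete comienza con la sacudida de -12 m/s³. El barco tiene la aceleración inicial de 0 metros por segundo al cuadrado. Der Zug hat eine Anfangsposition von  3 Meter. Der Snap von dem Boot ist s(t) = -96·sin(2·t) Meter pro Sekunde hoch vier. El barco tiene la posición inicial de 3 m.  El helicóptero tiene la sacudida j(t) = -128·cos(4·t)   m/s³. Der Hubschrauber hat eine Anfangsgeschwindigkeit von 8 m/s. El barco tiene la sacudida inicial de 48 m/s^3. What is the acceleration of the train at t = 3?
To solve this, we need to take 1 derivative of our velocity equation v(t) = 24·t^5 - 10·t^4 + 4·t^3 - 12·t^2 - 4·t + 5. Differentiating velocity, we get acceleration: a(t) = 120·t^4 - 40·t^3 + 12·t^2 - 24·t - 4. From the given acceleration equation a(t) = 120·t^4 - 40·t^3 + 12·t^2 - 24·t - 4, we substitute t = 3 to get a = 8672.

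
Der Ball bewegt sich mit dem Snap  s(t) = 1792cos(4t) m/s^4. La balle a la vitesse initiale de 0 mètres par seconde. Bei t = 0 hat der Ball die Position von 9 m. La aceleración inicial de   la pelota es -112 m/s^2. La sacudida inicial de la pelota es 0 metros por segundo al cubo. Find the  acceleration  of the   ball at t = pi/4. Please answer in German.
Ausgehend von dem Snap s(t) = 1792·cos(4·t), nehmen wir 2 Stammfunktionen. Durch Integration von dem Snap und Verwendung der Anfangsbedingung j(0) = 0, erhalten wir j(t) = 448·sin(4·t). Durch Integration von dem Ruck und Verwendung der Anfangsbedingung a(0) = -112, erhalten wir a(t) = -112·cos(4·t). Aus der Gleichung für die Beschleunigung a(t) = -112·cos(4·t), setzen wir t = pi/4 ein und erhalten a = 112.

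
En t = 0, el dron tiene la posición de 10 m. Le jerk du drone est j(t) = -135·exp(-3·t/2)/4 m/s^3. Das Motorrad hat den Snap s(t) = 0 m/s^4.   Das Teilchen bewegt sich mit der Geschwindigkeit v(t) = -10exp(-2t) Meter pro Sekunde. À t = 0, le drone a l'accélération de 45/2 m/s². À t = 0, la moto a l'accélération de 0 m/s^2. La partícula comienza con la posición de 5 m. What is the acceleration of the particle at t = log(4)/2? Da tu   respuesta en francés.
Pour résoudre ceci, nous devons prendre 1 dérivée de notre équation de la vitesse v(t) = -10·exp(-2·t). En prenant d/dt de v(t), nous trouvons a(t) = 20·exp(-2·t). De l'équation de l'accélération a(t) = 20·exp(-2·t), nous substituons t = log(4)/2 pour obtenir a = 5.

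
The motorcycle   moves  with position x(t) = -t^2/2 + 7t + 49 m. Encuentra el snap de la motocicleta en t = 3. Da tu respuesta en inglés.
We must differentiate our position equation x(t) = -t^2/2 + 7·t + 49 4 times. Taking d/dt of x(t), we find v(t) = 7 - t. Taking d/dt of v(t), we find a(t) = -1. The derivative of acceleration gives jerk: j(t) = 0. Differentiating jerk, we get snap: s(t) = 0. From the given snap equation s(t) = 0, we substitute t = 3 to get s = 0.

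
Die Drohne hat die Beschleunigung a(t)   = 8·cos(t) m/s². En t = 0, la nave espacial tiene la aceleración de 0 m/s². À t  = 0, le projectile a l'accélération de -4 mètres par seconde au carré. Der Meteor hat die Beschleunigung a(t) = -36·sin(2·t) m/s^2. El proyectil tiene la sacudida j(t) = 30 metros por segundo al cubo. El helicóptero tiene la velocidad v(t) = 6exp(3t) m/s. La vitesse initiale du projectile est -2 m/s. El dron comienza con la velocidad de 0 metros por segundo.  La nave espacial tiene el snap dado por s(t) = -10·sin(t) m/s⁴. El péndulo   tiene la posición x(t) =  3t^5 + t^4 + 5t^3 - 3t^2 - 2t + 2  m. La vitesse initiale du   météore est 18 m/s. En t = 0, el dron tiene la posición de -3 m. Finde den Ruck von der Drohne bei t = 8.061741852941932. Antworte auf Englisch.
To solve this, we need to take 1 derivative of our acceleration equation a(t) = 8·cos(t). Differentiating acceleration, we get jerk: j(t) = -8·sin(t). Using j(t) = -8·sin(t) and substituting t = 8.061741852941932, we find j = -7.82796292528197.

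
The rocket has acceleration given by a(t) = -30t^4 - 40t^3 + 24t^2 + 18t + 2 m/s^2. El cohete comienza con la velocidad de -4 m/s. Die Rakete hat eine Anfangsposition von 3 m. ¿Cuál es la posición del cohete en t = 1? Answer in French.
En partant de l'accélération a(t) = -30·t^4 - 40·t^3 + 24·t^2 + 18·t + 2, nous prenons 2 primitives. En intégrant l'accélération et en utilisant la condition initiale v(0) = -4, nous obtenons v(t) = -6·t^5 - 10·t^4 + 8·t^3 + 9·t^2 + 2·t - 4. En prenant ∫v(t)dt et en appliquant x(0) = 3, nous trouvons x(t) = -t^6 - 2·t^5 + 2·t^4 + 3·t^3 + t^2 - 4·t + 3. Nous avons la position x(t) = -t^6 - 2·t^5 + 2·t^4 + 3·t^3 + t^2 - 4·t + 3. En substituant t = 1: x(1) = 2.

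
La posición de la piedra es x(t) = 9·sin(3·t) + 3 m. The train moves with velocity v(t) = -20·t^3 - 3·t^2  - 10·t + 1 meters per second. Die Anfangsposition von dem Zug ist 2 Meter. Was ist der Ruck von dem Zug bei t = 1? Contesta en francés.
En partant de la vitesse v(t) = -20·t^3 - 3·t^2 - 10·t + 1, nous prenons 2 dérivées. En prenant d/dt de v(t), nous trouvons a(t) = -60·t^2 - 6·t - 10. En prenant d/dt de a(t), nous trouvons j(t) = -120·t - 6. Nous avons le jerk j(t) = -120·t - 6. En substituant t = 1: j(1) = -126.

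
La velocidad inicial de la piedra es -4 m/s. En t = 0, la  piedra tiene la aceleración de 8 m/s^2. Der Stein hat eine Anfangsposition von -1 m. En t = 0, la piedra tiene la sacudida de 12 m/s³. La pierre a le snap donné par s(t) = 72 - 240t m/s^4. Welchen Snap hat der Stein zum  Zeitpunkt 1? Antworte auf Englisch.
From the given snap equation s(t) = 72 - 240·t, we substitute t = 1 to get s = -168.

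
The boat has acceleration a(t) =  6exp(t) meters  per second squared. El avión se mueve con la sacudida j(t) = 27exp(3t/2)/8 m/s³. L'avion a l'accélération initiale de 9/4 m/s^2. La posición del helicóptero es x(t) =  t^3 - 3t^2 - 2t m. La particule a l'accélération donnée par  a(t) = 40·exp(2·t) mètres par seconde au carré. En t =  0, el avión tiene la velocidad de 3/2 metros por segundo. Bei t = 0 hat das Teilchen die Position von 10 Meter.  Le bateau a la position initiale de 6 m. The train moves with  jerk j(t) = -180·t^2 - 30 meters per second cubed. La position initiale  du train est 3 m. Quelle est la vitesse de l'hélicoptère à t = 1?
Pour résoudre ceci, nous devons prendre 1 dérivée de notre équation de la position x(t) = t^3 - 3·t^2 - 2·t. En dérivant la position, nous obtenons la vitesse: v(t) = 3·t^2 - 6·t - 2. De l'équation de la vitesse v(t) = 3·t^2 - 6·t - 2, nous substituons t = 1 pour obtenir v = -5.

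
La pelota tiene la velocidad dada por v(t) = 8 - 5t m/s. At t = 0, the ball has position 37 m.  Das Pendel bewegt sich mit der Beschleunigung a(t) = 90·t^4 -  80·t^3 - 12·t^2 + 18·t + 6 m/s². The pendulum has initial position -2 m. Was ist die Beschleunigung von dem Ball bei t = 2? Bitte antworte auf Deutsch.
Wir müssen unsere Gleichung für die Geschwindigkeit v(t) = 8 - 5·t 1-mal ableiten. Die Ableitung von der Geschwindigkeit ergibt die Beschleunigung: a(t) = -5. Aus der Gleichung für die Beschleunigung a(t) = -5, setzen wir t = 2 ein und erhalten a = -5.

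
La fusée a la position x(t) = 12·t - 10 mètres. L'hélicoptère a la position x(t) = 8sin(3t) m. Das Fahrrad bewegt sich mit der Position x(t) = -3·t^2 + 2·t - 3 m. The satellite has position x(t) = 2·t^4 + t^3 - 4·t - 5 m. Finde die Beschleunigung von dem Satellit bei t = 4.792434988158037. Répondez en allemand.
Wir müssen unsere Gleichung für die Position x(t) = 2·t^4 + t^3 - 4·t - 5 2-mal ableiten. Die Ableitung von der Position ergibt die Geschwindigkeit: v(t) = 8·t^3 + 3·t^2 - 4. Mit d/dt von v(t) finden wir a(t) = 24·t^2 + 6·t. Wir haben die Beschleunigung a(t) = 24·t^2 + 6·t. Durch Einsetzen von t = 4.792434988158037: a(4.792434988158037) = 579.973004706260.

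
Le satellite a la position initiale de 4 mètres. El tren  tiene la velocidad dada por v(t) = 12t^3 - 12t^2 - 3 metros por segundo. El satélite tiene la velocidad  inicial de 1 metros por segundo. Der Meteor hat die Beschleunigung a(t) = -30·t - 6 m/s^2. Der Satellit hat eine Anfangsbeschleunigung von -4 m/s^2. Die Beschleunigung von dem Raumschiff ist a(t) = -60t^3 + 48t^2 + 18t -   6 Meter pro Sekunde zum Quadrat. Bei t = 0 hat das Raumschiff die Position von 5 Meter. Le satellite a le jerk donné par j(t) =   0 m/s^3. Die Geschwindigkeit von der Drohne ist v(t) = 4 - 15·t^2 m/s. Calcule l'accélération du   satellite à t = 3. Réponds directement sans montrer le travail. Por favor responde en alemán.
Bei t = 3, a = -4.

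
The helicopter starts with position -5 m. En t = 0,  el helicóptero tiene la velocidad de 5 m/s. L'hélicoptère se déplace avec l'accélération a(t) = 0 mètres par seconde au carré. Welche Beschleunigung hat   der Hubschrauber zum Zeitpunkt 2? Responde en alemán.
Wir haben die Beschleunigung a(t) = 0. Durch Einsetzen von t = 2: a(2) = 0.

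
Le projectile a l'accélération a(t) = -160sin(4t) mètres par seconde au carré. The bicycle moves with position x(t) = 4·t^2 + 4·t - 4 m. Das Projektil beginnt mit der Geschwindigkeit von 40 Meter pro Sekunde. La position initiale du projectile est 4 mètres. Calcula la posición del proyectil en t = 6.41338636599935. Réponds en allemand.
Wir müssen unsere Gleichung für die Beschleunigung a(t) = -160·sin(4·t) 2-mal integrieren. Das Integral von der Beschleunigung, mit v(0) = 40, ergibt die Geschwindigkeit: v(t) = 40·cos(4·t). Das Integral von der Geschwindigkeit, mit x(0) = 4, ergibt die Position: x(t) = 10·sin(4·t) + 4. Wir haben die Position x(t) = 10·sin(4·t) + 4. Durch Einsetzen von t = 6.41338636599935: x(6.41338636599935) = 8.97577907879004.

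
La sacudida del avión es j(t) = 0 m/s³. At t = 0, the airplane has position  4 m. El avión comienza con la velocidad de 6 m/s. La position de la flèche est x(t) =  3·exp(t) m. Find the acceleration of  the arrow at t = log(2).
Starting from position x(t) = 3·exp(t), we take 2 derivatives. Differentiating position, we get velocity: v(t) = 3·exp(t). The derivative of velocity gives acceleration: a(t) = 3·exp(t). Using a(t) = 3·exp(t) and substituting t = log(2), we find a = 6.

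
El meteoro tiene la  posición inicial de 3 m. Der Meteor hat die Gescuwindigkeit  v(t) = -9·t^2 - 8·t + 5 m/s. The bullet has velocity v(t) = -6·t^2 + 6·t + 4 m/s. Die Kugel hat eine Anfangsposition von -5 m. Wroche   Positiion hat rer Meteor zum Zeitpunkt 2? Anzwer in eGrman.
Wir müssen die Stammfunktion unserer Gleichung für die Geschwindigkeit v(t) = -9·t^2 - 8·t + 5 1-mal finden. Die Stammfunktion von der Geschwindigkeit ist die Position. Mit x(0) = 3 erhalten wir x(t) = -3·t^3 - 4·t^2 + 5·t + 3. Mit x(t) = -3·t^3 - 4·t^2 + 5·t + 3 und Einsetzen von t = 2, finden wir x = -27.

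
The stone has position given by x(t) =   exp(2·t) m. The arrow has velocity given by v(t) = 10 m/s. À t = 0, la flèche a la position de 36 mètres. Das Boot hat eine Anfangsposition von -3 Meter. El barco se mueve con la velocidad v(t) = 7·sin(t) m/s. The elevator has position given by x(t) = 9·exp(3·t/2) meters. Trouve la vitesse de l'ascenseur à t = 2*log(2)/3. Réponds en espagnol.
Partiendo de la posición x(t) = 9·exp(3·t/2), tomamos 1 derivada. La derivada de la posición da la velocidad: v(t) = 27·exp(3·t/2)/2. De la ecuación de la velocidad v(t) = 27·exp(3·t/2)/2, sustituimos t = 2*log(2)/3 para obtener v = 27.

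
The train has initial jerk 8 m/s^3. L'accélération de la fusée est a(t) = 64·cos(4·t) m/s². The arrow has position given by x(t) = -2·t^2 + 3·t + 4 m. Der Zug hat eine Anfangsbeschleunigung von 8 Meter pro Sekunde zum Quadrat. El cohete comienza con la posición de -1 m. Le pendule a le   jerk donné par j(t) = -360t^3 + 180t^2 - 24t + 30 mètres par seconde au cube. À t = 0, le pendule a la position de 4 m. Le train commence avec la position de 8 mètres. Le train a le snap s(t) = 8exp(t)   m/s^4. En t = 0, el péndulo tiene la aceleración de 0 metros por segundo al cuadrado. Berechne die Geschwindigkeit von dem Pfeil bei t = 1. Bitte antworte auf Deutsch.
Ausgehend von der Position x(t) = -2·t^2 + 3·t + 4, nehmen wir 1 Ableitung. Mit d/dt von x(t) finden wir v(t) = 3 - 4·t. Mit v(t) = 3 - 4·t und Einsetzen von t = 1, finden wir v = -1.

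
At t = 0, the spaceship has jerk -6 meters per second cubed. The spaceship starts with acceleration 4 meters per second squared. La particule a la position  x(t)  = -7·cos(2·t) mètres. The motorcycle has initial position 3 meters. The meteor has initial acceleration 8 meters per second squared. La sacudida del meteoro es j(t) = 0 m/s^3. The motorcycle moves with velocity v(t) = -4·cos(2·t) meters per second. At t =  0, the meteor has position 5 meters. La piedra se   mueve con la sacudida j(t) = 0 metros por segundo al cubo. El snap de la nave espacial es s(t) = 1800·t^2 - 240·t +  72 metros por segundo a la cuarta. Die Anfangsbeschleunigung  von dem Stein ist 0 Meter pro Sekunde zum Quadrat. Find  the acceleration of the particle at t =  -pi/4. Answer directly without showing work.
The acceleration at t = -pi/4 is a = 0.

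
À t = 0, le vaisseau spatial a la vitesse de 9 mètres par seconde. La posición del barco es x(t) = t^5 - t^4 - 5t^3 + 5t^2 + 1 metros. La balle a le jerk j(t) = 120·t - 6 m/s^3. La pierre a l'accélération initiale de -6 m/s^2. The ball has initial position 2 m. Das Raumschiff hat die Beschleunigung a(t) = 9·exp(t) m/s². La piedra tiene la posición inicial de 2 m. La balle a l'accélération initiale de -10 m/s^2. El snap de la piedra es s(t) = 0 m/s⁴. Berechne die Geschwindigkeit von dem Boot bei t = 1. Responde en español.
Debemos derivar nuestra ecuación de la posición x(t) = t^5 - t^4 - 5·t^3 + 5·t^2 + 1 1 vez. Derivando la posición, obtenemos la velocidad: v(t) = 5·t^4 - 4·t^3 - 15·t^2 + 10·t. Tenemos la velocidad v(t) = 5·t^4 - 4·t^3 - 15·t^2 + 10·t. Sustituyendo t = 1: v(1) = -4.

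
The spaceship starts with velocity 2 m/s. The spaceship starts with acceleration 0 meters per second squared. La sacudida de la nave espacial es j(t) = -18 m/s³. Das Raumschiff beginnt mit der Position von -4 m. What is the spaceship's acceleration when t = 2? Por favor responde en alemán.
Wir müssen unsere Gleichung für den Ruck j(t) = -18 1-mal integrieren. Durch Integration von dem Ruck und Verwendung der Anfangsbedingung a(0) = 0, erhalten wir a(t) = -18·t. Mit a(t) = -18·t und Einsetzen von t = 2, finden wir a = -36.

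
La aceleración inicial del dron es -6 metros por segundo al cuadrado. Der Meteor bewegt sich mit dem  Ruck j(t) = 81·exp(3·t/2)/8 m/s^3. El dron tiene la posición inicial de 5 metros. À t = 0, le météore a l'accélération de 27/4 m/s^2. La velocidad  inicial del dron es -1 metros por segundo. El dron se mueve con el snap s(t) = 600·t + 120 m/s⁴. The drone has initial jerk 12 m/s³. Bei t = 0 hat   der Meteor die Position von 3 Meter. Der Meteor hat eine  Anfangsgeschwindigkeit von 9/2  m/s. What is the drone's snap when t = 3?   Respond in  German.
Wir haben den Snap s(t) = 600·t + 120. Durch Einsetzen von t = 3: s(3) = 1920.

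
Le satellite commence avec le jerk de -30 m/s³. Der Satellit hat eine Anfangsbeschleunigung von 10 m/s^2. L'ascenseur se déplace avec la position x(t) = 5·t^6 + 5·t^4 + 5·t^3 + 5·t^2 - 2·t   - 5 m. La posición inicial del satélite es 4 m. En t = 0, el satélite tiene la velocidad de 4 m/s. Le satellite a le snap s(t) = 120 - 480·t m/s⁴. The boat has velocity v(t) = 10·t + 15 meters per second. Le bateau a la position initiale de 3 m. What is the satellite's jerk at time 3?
We need to integrate our snap equation s(t) = 120 - 480·t 1 time. Integrating snap and using the initial condition j(0) = -30, we get j(t) = -240·t^2 + 120·t - 30. We have jerk j(t) = -240·t^2 + 120·t - 30. Substituting t = 3: j(3) = -1830.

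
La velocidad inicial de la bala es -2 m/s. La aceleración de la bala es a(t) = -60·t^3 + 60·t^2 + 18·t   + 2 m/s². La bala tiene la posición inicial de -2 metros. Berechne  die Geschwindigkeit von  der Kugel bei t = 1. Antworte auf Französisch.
Pour résoudre ceci, nous devons prendre 1 intégrale de notre équation de l'accélération a(t) = -60·t^3 + 60·t^2 + 18·t + 2. En prenant ∫a(t)dt et en appliquant v(0) = -2, nous trouvons v(t) = -15·t^4 + 20·t^3 + 9·t^2 + 2·t - 2. De l'équation de la vitesse v(t) = -15·t^4 + 20·t^3 + 9·t^2 + 2·t - 2, nous substituons t = 1 pour obtenir v = 14.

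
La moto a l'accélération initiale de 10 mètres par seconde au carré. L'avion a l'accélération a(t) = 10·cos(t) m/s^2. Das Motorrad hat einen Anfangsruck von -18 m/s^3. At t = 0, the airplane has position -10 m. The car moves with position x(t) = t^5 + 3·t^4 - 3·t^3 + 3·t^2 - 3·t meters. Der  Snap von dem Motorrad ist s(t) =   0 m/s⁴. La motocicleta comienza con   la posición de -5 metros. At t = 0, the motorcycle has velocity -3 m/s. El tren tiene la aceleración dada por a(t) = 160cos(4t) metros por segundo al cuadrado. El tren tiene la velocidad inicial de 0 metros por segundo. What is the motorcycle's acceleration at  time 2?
To solve this, we need to take 2 integrals of our snap equation s(t) = 0. Taking ∫s(t)dt and applying j(0) = -18, we find j(t) = -18. Taking ∫j(t)dt and applying a(0) = 10, we find a(t) = 10 - 18·t. We have acceleration a(t) = 10 - 18·t. Substituting t = 2: a(2) = -26.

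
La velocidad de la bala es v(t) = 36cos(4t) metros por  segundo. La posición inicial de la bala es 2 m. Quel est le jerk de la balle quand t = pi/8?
En partant de la vitesse v(t) = 36·cos(4·t), nous prenons 2 dérivées. En prenant d/dt de v(t), nous trouvons a(t) = -144·sin(4·t). En dérivant l'accélération, nous obtenons le jerk: j(t) = -576·cos(4·t). De l'équation du jerk j(t) = -576·cos(4·t), nous substituons t = pi/8 pour obtenir j = 0.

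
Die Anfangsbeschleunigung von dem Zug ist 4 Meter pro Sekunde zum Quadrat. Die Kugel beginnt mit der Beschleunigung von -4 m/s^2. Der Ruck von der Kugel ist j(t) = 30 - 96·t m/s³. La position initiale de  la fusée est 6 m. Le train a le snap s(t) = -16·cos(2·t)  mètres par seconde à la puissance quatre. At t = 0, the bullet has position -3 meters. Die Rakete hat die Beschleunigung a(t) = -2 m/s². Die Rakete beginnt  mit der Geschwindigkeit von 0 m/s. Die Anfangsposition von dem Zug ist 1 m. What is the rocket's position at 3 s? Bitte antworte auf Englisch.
Starting from acceleration a(t) = -2, we take 2 integrals. Integrating acceleration and using the initial condition v(0) = 0, we get v(t) = -2·t. Taking ∫v(t)dt and applying x(0) = 6, we find x(t) = 6 - t^2. We have position x(t) = 6 - t^2. Substituting t = 3: x(3) = -3.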